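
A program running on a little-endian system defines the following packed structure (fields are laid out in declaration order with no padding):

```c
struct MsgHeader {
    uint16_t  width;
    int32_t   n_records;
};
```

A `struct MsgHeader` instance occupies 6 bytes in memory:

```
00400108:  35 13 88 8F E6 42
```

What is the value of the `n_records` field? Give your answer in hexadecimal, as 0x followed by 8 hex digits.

0x42E68F88

`n_records` follows `width` (2 bytes), so it starts at byte offset 2 and occupies 4 bytes.
Bytes at offsets 2..5: 88 8F E6 42.
Little-endian: lowest address holds the least-significant byte.
Reassemble most-significant byte first: 42 E6 8F 88 → 0x42E68F88.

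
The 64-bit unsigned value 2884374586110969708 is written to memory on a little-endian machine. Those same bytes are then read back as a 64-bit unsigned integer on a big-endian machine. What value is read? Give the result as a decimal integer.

7784277807942272808

2884374586110969708 in 64-bit hexadecimal is 0x28075B676C4F076C.
Stored little-endian, the bytes at ascending addresses are 6C 07 4F 6C 67 5B 07 28.
Read back as big-endian, the last byte is least significant, giving 0x6C074F6C675B0728.
0x6C074F6C675B0728 = 7784277807942272808.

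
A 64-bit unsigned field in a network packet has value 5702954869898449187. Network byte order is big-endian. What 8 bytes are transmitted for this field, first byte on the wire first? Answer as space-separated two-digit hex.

4F 24 F7 3D 16 61 91 23

5702954869898449187 in hexadecimal, padded to 64 bits, is 0x4F24F73D16619123.
Split into bytes (most-significant first): 4F 24 F7 3D 16 61 91 23.
In big-endian order the high byte comes first in memory.
So the memory order matches the most-significant-first order: 4F 24 F7 3D 16 61 91 23.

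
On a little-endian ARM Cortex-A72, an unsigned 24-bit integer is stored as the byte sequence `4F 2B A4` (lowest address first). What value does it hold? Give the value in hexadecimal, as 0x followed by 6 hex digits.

0xA42B4F

In little-endian order the low byte comes first in memory.
Reassemble most-significant byte first: A4 2B 4F → 0xA42B4F.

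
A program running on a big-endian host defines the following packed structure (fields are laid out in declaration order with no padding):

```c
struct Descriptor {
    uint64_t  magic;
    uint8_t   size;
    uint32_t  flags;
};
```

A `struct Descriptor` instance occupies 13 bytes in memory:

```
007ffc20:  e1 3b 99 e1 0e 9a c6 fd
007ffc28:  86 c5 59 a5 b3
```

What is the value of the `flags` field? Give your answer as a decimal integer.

3310986675

`flags` follows `magic` (8 B), `size` (1 B), so it starts at offset 8 + 1 = 9 and occupies 4 bytes.
Bytes at offsets 9..12: C5 59 A5 B3.
In big-endian order the high byte comes first in memory.
The bytes are already most-significant first: 0xC559A5B3.
0xC559A5B3 = 3310986675.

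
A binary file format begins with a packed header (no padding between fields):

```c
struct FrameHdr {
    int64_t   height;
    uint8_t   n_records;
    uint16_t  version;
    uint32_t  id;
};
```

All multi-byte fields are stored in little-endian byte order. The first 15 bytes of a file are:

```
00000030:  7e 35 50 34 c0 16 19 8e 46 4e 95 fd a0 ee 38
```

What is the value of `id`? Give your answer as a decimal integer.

`id` follows `height` (8 B), `n_records` (1 B), `version` (2 B), so it starts at offset 8 + 1 + 2 = 11 and occupies 4 bytes.
Bytes at offsets 11..14: FD A0 EE 38.
Little-endian stores the least-significant byte at the lowest address.
Reassemble most-significant byte first: 38 EE A0 FD → 0x38EEA0FD.
0x38EEA0FD = 955162877.

955162877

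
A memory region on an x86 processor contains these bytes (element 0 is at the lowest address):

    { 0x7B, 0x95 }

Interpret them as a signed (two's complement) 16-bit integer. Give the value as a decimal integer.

Little-endian: lowest address holds the least-significant byte.
Reassemble most-significant byte first: 95 7B → 0x957B.
Top bit is set, so as a signed 16-bit value this is 0x957B − 2^16 = -27269.

-27269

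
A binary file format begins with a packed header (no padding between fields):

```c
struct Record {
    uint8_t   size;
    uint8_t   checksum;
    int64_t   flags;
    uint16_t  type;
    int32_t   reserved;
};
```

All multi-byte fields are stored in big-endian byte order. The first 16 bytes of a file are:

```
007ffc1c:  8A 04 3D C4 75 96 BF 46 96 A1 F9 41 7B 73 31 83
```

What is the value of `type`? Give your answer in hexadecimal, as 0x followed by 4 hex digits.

0xF941

`type` follows `size` (1 B), `checksum` (1 B), `flags` (8 B), so it starts at offset 1 + 1 + 8 = 10 and occupies 2 bytes.
Bytes at offsets 10..11: F9 41.
In big-endian order the high byte comes first in memory.
The bytes are already most-significant first: 0xF941.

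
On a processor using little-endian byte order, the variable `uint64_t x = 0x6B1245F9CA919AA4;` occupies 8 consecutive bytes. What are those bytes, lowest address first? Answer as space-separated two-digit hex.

Split into bytes (most-significant first): 6B 12 45 F9 CA 91 9A A4.
In little-endian order the low byte comes first in memory.
So at ascending addresses the bytes are A4 9A 91 CA F9 45 12 6B.

A4 9A 91 CA F9 45 12 6B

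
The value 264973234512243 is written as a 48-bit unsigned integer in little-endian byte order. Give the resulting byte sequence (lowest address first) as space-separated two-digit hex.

73 A1 84 E3 FD F0

264973234512243 in hexadecimal, padded to 48 bits, is 0xF0FDE384A173.
Split into bytes (most-significant first): F0 FD E3 84 A1 73.
In little-endian order the low byte comes first in memory.
So at ascending addresses the bytes are 73 A1 84 E3 FD F0.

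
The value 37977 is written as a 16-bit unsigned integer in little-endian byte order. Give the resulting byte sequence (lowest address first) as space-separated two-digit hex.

37977 in hexadecimal, padded to 16 bits, is 0x9459.
Split into bytes (most-significant first): 94 59.
In little-endian order the low byte comes first in memory.
So at ascending addresses the bytes are 59 94.

59 94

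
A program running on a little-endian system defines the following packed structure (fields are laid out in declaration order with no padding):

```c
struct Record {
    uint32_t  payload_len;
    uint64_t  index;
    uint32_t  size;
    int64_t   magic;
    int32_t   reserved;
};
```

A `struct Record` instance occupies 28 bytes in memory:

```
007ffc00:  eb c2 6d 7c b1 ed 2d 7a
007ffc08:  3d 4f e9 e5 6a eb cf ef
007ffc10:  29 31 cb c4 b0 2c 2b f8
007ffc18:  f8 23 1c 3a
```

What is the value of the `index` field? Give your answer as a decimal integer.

`index` follows `payload_len` (4 bytes), so it starts at byte offset 4 and occupies 8 bytes.
Bytes at offsets 4..11: B1 ED 2D 7A 3D 4F E9 E5.
In little-endian order the low byte comes first in memory.
Reassemble most-significant byte first: E5 E9 4F 3D 7A 2D ED B1 → 0xE5E94F3D7A2DEDB1.
0xE5E94F3D7A2DEDB1 = 16566859829720509873.

16566859829720509873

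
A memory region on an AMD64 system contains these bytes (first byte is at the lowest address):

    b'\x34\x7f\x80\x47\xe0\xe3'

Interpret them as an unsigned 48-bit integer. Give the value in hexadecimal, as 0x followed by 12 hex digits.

0xE3E047807F34

Little-endian stores the least-significant byte at the lowest address.
Reassemble most-significant byte first: E3 E0 47 80 7F 34 → 0xE3E047807F34.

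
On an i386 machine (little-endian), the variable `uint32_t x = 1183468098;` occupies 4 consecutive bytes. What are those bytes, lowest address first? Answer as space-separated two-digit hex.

42 4A 8A 46

1183468098 in hexadecimal, padded to 32 bits, is 0x468A4A42.
Split into bytes (most-significant first): 46 8A 4A 42.
Little-endian: lowest address holds the least-significant byte.
So at ascending addresses the bytes are 42 4A 8A 46.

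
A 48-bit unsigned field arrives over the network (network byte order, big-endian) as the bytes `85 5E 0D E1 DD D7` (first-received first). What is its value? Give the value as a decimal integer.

146639006326231

Big-endian: lowest address holds the most-significant byte.
The bytes are already most-significant first: 0x855E0DE1DDD7.
0x855E0DE1DDD7 = 146639006326231.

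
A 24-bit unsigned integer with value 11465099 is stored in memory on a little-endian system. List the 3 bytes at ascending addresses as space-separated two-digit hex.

8B F1 AE

11465099 in hexadecimal, padded to 24 bits, is 0xAEF18B.
Split into bytes (most-significant first): AE F1 8B.
Little-endian: lowest address holds the least-significant byte.
So at ascending addresses the bytes are 8B F1 AE.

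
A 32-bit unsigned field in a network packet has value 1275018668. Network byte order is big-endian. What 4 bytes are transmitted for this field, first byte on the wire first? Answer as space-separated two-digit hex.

4B FF 3D AC

1275018668 in hexadecimal, padded to 32 bits, is 0x4BFF3DAC.
Split into bytes (most-significant first): 4B FF 3D AC.
In big-endian order the high byte comes first in memory.
So the memory order matches the most-significant-first order: 4B FF 3D AC.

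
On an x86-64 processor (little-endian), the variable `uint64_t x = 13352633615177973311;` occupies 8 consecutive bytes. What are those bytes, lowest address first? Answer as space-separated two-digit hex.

13352633615177973311 in hexadecimal, padded to 64 bits, is 0xB94E1587189F7E3F.
Split into bytes (most-significant first): B9 4E 15 87 18 9F 7E 3F.
Little-endian stores the least-significant byte at the lowest address.
So at ascending addresses the bytes are 3F 7E 9F 18 87 15 4E B9.

3F 7E 9F 18 87 15 4E B9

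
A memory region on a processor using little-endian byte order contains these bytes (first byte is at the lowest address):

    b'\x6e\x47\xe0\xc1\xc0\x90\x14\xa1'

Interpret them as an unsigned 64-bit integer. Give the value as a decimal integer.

In little-endian order the low byte comes first in memory.
Reassemble most-significant byte first: A1 14 90 C0 C1 E0 47 6E → 0xA11490C0C1E0476E.
0xA11490C0C1E0476E = 11607061297201432430.

11607061297201432430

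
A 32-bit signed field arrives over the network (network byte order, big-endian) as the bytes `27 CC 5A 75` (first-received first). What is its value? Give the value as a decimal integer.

667703925

Big-endian: lowest address holds the most-significant byte.
The bytes are already most-significant first: 0x27CC5A75.
0x27CC5A75 = 667703925.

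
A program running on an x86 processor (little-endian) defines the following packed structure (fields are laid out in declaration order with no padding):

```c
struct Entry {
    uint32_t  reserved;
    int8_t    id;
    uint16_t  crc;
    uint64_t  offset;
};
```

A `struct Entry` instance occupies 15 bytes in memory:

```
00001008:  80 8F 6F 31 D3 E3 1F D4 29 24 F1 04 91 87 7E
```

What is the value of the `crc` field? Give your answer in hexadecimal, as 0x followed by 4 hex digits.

0x1FE3

`crc` follows `reserved` (4 B), `id` (1 B), so it starts at offset 4 + 1 = 5 and occupies 2 bytes.
Bytes at offsets 5..6: E3 1F.
In little-endian order the low byte comes first in memory.
Reassemble most-significant byte first: 1F E3 → 0x1FE3.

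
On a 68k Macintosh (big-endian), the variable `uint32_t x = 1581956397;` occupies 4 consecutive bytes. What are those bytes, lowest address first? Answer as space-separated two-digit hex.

1581956397 in hexadecimal, padded to 32 bits, is 0x5E4ABD2D.
Split into bytes (most-significant first): 5E 4A BD 2D.
In big-endian order the high byte comes first in memory.
So the memory order matches the most-significant-first order: 5E 4A BD 2D.

5E 4A BD 2D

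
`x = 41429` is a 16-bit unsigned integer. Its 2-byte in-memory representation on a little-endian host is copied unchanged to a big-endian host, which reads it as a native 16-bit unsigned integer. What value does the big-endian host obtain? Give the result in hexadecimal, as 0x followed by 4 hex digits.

41429 in 16-bit hexadecimal is 0xA1D5.
Stored little-endian, the bytes at ascending addresses are D5 A1.
Read back as big-endian, the last byte is least significant, giving 0xD5A1.

0xD5A1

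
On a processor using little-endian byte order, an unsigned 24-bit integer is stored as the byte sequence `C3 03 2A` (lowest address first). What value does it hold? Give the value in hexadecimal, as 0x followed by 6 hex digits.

0x2A03C3

Little-endian: lowest address holds the least-significant byte.
Reassemble most-significant byte first: 2A 03 C3 → 0x2A03C3.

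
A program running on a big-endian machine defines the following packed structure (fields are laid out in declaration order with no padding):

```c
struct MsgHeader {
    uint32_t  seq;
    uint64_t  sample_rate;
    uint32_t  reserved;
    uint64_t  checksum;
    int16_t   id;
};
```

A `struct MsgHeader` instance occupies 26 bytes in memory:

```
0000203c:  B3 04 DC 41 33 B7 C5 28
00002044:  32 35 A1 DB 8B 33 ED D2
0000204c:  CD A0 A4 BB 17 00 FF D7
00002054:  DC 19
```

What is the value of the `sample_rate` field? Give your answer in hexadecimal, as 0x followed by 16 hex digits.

`sample_rate` follows `seq` (4 bytes), so it starts at byte offset 4 and occupies 8 bytes.
Bytes at offsets 4..11: 33 B7 C5 28 32 35 A1 DB.
In big-endian order the high byte comes first in memory.
The bytes are already most-significant first: 0x33B7C5283235A1DB.

0x33B7C5283235A1DB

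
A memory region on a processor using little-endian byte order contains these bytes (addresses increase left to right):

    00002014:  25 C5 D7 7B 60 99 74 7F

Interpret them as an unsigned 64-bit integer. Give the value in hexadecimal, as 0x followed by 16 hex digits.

Little-endian stores the least-significant byte at the lowest address.
Reassemble most-significant byte first: 7F 74 99 60 7B D7 C5 25 → 0x7F7499607BD7C525.

0x7F7499607BD7C525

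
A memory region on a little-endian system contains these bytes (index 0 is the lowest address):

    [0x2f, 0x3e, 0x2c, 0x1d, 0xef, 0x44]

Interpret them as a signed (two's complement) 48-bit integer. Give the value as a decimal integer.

Little-endian stores the least-significant byte at the lowest address.
Reassemble most-significant byte first: 44 EF 1D 2C 3E 2F → 0x44EF1D2C3E2F.
0x44EF1D2C3E2F = 75793777311279.

75793777311279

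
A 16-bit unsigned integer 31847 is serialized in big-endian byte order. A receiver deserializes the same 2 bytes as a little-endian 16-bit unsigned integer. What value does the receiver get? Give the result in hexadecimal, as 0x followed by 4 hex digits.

31847 in 16-bit hexadecimal is 0x7C67.
Stored big-endian, the bytes at ascending addresses are 7C 67.
Read back as little-endian, the first byte is least significant, giving 0x677C.

0x677C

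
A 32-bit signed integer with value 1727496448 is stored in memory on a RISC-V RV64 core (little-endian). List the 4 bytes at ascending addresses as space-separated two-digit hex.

00 81 F7 66

1727496448 in hexadecimal, padded to 32 bits, is 0x66F78100.
Split into bytes (most-significant first): 66 F7 81 00.
Little-endian stores the least-significant byte at the lowest address.
So at ascending addresses the bytes are 00 81 F7 66.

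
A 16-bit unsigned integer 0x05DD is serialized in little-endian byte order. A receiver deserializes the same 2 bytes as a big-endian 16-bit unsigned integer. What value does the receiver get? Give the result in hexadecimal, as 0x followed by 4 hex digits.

0xDD05

Stored little-endian, the bytes at ascending addresses are DD 05.
Read back as big-endian, the last byte is least significant, giving 0xDD05.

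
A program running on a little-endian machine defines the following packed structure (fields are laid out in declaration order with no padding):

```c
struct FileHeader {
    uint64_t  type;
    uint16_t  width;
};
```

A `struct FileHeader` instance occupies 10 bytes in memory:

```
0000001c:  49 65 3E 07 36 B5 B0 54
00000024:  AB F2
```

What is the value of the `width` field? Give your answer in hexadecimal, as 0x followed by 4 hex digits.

0xF2AB

`width` follows `type` (8 bytes), so it starts at byte offset 8 and occupies 2 bytes.
Bytes at offsets 8..9: AB F2.
Little-endian: lowest address holds the least-significant byte.
Reassemble most-significant byte first: F2 AB → 0xF2AB.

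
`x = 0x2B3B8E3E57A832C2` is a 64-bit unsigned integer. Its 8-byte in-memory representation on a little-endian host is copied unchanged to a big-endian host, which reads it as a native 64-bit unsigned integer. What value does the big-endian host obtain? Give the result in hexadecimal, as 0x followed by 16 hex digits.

0xC232A8573E8E3B2B

Stored little-endian, the bytes at ascending addresses are C2 32 A8 57 3E 8E 3B 2B.
Read back as big-endian, the last byte is least significant, giving 0xC232A8573E8E3B2B.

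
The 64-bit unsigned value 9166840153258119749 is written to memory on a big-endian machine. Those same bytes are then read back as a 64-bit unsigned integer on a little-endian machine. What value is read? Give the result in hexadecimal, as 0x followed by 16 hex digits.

0x45D2BC278D28377F

9166840153258119749 in 64-bit hexadecimal is 0x7F37288D27BCD245.
Stored big-endian, the bytes at ascending addresses are 7F 37 28 8D 27 BC D2 45.
Read back as little-endian, the first byte is least significant, giving 0x45D2BC278D28377F.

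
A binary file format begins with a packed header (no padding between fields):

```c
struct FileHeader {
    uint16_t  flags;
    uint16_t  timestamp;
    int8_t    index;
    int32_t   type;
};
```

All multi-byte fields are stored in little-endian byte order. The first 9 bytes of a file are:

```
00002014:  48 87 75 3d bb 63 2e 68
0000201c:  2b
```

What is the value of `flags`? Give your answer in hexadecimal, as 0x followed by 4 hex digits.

0x8748

`flags` is the first field, at byte offset 0, occupying 2 bytes.
Bytes at offsets 0..1: 48 87.
In little-endian order the low byte comes first in memory.
Reassemble most-significant byte first: 87 48 → 0x8748.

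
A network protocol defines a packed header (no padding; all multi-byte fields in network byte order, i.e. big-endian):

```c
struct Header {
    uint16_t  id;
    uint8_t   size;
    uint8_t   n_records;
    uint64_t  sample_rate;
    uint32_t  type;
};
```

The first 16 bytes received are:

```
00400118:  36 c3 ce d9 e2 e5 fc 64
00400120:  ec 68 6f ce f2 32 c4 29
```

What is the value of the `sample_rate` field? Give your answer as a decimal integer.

16349751532631650254

`sample_rate` follows `id` (2 B), `size` (1 B), `n_records` (1 B), so it starts at offset 2 + 1 + 1 = 4 and occupies 8 bytes.
Bytes at offsets 4..11: E2 E5 FC 64 EC 68 6F CE.
Big-endian: lowest address holds the most-significant byte.
The bytes are already most-significant first: 0xE2E5FC64EC686FCE.
0xE2E5FC64EC686FCE = 16349751532631650254.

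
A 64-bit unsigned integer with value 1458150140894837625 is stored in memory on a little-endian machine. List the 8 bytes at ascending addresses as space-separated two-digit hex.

1458150140894837625 in hexadecimal, padded to 64 bits, is 0x143C63D3D938FB79.
Split into bytes (most-significant first): 14 3C 63 D3 D9 38 FB 79.
Little-endian stores the least-significant byte at the lowest address.
So at ascending addresses the bytes are 79 FB 38 D9 D3 63 3C 14.

79 FB 38 D9 D3 63 3C 14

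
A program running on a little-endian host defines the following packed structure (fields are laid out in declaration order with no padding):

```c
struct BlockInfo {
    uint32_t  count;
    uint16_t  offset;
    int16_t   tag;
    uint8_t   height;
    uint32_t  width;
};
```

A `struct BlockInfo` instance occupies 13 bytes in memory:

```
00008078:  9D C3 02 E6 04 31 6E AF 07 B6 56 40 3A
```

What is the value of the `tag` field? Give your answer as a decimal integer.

-20626

`tag` follows `count` (4 B), `offset` (2 B), so it starts at offset 4 + 2 = 6 and occupies 2 bytes.
Bytes at offsets 6..7: 6E AF.
Little-endian stores the least-significant byte at the lowest address.
Reassemble most-significant byte first: AF 6E → 0xAF6E.
Top bit is set, so as a signed 16-bit value this is 0xAF6E − 2^16 = -20626.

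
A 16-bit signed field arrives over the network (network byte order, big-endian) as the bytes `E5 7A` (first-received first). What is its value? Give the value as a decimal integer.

Big-endian: lowest address holds the most-significant byte.
The bytes are already most-significant first: 0xE57A.
Top bit is set, so as a signed 16-bit value this is 0xE57A − 2^16 = -6790.

-6790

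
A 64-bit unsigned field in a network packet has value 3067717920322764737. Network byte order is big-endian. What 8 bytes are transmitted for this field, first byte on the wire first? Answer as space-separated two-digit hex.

2A 92 B9 31 EF F0 3F C1

3067717920322764737 in hexadecimal, padded to 64 bits, is 0x2A92B931EFF03FC1.
Split into bytes (most-significant first): 2A 92 B9 31 EF F0 3F C1.
Big-endian: lowest address holds the most-significant byte.
So the memory order matches the most-significant-first order: 2A 92 B9 31 EF F0 3F C1.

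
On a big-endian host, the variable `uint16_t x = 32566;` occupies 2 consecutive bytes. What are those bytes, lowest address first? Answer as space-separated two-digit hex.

7F 36

32566 in hexadecimal, padded to 16 bits, is 0x7F36.
Split into bytes (most-significant first): 7F 36.
Big-endian stores the most-significant byte at the lowest address.
So the memory order matches the most-significant-first order: 7F 36.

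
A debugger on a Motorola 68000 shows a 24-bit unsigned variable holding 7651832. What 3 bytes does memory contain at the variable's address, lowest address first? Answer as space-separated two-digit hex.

74 C1 F8

7651832 in hexadecimal, padded to 24 bits, is 0x74C1F8.
Split into bytes (most-significant first): 74 C1 F8.
In big-endian order the high byte comes first in memory.
So the memory order matches the most-significant-first order: 74 C1 F8.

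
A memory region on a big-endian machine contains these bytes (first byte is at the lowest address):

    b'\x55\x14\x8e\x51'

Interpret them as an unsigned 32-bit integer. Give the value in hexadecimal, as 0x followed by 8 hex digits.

Big-endian: lowest address holds the most-significant byte.
The bytes are already most-significant first: 0x55148E51.

0x55148E51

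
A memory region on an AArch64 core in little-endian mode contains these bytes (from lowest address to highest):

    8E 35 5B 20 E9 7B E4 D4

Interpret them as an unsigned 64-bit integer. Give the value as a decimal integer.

15340522471931196814

Little-endian: lowest address holds the least-significant byte.
Reassemble most-significant byte first: D4 E4 7B E9 20 5B 35 8E → 0xD4E47BE9205B358E.
0xD4E47BE9205B358E = 15340522471931196814.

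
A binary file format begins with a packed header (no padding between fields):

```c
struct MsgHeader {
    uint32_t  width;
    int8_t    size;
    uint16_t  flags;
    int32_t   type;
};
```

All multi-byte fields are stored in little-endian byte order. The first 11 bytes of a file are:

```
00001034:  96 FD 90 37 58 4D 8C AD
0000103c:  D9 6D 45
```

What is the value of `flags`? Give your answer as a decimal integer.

`flags` follows `width` (4 B), `size` (1 B), so it starts at offset 4 + 1 = 5 and occupies 2 bytes.
Bytes at offsets 5..6: 4D 8C.
Little-endian stores the least-significant byte at the lowest address.
Reassemble most-significant byte first: 8C 4D → 0x8C4D.
0x8C4D = 35917.

35917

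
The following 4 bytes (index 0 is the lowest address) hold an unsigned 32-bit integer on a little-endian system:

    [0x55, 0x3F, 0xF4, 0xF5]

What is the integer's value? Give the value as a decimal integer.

In little-endian order the low byte comes first in memory.
Reassemble most-significant byte first: F5 F4 3F 55 → 0xF5F43F55.
0xF5F43F55 = 4126424917.

4126424917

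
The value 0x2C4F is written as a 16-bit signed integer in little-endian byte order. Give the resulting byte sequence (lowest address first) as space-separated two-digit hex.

Split into bytes (most-significant first): 2C 4F.
In little-endian order the low byte comes first in memory.
So at ascending addresses the bytes are 4F 2C.

4F 2C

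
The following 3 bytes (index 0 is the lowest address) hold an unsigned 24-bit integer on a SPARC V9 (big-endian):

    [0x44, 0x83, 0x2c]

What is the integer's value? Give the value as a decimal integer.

In big-endian order the high byte comes first in memory.
The bytes are already most-significant first: 0x44832C.
0x44832C = 4490028.

4490028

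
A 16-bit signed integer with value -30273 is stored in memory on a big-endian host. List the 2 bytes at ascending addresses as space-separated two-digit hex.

Two's complement of -30273 in 16 bits: 30273 = 0x7641; invert → 0x89BE; add 1 → 0x89BF.
Split into bytes (most-significant first): 89 BF.
In big-endian order the high byte comes first in memory.
So the memory order matches the most-significant-first order: 89 BF.

89 BF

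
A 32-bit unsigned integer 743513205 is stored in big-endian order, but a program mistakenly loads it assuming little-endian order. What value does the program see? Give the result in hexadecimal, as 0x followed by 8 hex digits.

0x751C512C

743513205 in 32-bit hexadecimal is 0x2C511C75.
Stored big-endian, the bytes at ascending addresses are 2C 51 1C 75.
Read back as little-endian, the first byte is least significant, giving 0x751C512C.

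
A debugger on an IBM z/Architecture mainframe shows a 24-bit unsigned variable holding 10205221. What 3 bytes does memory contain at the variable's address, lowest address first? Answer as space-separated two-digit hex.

9B B8 25

10205221 in hexadecimal, padded to 24 bits, is 0x9BB825.
Split into bytes (most-significant first): 9B B8 25.
Big-endian stores the most-significant byte at the lowest address.
So the memory order matches the most-significant-first order: 9B B8 25.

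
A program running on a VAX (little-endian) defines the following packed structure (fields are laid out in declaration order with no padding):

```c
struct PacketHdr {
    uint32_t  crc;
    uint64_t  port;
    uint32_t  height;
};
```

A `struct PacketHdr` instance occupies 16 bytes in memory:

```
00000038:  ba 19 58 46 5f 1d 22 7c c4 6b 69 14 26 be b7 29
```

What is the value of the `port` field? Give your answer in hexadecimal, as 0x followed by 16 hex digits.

0x14696BC47C221D5F

`port` follows `crc` (4 bytes), so it starts at byte offset 4 and occupies 8 bytes.
Bytes at offsets 4..11: 5F 1D 22 7C C4 6B 69 14.
Little-endian stores the least-significant byte at the lowest address.
Reassemble most-significant byte first: 14 69 6B C4 7C 22 1D 5F → 0x14696BC47C221D5F.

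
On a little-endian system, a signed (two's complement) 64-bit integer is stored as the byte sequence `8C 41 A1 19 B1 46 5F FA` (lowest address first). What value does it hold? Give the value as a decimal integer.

Little-endian stores the least-significant byte at the lowest address.
Reassemble most-significant byte first: FA 5F 46 B1 19 A1 41 8C → 0xFA5F46B119A1418C.
Top bit is set, so as a signed 64-bit value this is 0xFA5F46B119A1418C − 2^64 = -405527714986901108.

-405527714986901108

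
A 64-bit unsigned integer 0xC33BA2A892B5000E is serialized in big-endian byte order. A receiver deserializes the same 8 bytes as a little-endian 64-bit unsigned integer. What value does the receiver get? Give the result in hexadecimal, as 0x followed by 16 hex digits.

Stored big-endian, the bytes at ascending addresses are C3 3B A2 A8 92 B5 00 0E.
Read back as little-endian, the first byte is least significant, giving 0x0E00B592A8A23BC3.

0x0E00B592A8A23BC3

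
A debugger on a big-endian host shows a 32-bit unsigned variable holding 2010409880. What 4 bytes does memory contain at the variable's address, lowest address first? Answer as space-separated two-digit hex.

77 D4 6B 98

2010409880 in hexadecimal, padded to 32 bits, is 0x77D46B98.
Split into bytes (most-significant first): 77 D4 6B 98.
Big-endian: lowest address holds the most-significant byte.
So the memory order matches the most-significant-first order: 77 D4 6B 98.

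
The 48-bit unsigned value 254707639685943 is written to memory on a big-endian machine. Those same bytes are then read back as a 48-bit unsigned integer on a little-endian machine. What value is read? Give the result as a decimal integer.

61106156382183

254707639685943 in 48-bit hexadecimal is 0xE7A7BE629337.
Stored big-endian, the bytes at ascending addresses are E7 A7 BE 62 93 37.
Read back as little-endian, the first byte is least significant, giving 0x379362BEA7E7.
0x379362BEA7E7 = 61106156382183.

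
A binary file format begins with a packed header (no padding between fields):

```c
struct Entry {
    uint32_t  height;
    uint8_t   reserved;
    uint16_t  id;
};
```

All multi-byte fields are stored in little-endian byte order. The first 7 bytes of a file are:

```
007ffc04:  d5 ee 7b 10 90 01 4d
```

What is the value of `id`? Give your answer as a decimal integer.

`id` follows `height` (4 B), `reserved` (1 B), so it starts at offset 4 + 1 = 5 and occupies 2 bytes.
Bytes at offsets 5..6: 01 4D.
In little-endian order the low byte comes first in memory.
Reassemble most-significant byte first: 4D 01 → 0x4D01.
0x4D01 = 19713.

19713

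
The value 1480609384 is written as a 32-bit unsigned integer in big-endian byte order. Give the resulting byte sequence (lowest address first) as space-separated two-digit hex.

58 40 4E 68

1480609384 in hexadecimal, padded to 32 bits, is 0x58404E68.
Split into bytes (most-significant first): 58 40 4E 68.
Big-endian: lowest address holds the most-significant byte.
So the memory order matches the most-significant-first order: 58 40 4E 68.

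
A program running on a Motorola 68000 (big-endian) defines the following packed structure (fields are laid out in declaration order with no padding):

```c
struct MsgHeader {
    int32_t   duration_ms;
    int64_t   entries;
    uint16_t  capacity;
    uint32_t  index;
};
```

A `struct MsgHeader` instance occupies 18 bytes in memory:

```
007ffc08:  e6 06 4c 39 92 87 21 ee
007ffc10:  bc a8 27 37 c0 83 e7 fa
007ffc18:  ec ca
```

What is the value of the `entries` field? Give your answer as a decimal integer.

-7888298913065064649

`entries` follows `duration_ms` (4 bytes), so it starts at byte offset 4 and occupies 8 bytes.
Bytes at offsets 4..11: 92 87 21 EE BC A8 27 37.
Big-endian stores the most-significant byte at the lowest address.
The bytes are already most-significant first: 0x928721EEBCA82737.
Top bit is set, so as a signed 64-bit value this is 0x928721EEBCA82737 − 2^64 = -7888298913065064649.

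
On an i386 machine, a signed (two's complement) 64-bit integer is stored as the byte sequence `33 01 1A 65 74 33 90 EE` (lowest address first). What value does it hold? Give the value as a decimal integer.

Little-endian stores the least-significant byte at the lowest address.
Reassemble most-significant byte first: EE 90 33 74 65 1A 01 33 → 0xEE903374651A0133.
Top bit is set, so as a signed 64-bit value this is 0xEE903374651A0133 − 2^64 = -1256447721030942413.

-1256447721030942413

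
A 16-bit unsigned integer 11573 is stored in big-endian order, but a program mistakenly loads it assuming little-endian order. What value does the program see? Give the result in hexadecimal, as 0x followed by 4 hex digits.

0x352D

11573 in 16-bit hexadecimal is 0x2D35.
Stored big-endian, the bytes at ascending addresses are 2D 35.
Read back as little-endian, the first byte is least significant, giving 0x352D.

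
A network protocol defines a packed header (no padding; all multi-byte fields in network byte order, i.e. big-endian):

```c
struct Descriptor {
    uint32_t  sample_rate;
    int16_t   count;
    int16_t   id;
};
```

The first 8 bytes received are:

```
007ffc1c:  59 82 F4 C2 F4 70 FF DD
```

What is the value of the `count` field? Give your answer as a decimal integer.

-2960

`count` follows `sample_rate` (4 bytes), so it starts at byte offset 4 and occupies 2 bytes.
Bytes at offsets 4..5: F4 70.
Big-endian: lowest address holds the most-significant byte.
The bytes are already most-significant first: 0xF470.
Top bit is set, so as a signed 16-bit value this is 0xF470 − 2^16 = -2960.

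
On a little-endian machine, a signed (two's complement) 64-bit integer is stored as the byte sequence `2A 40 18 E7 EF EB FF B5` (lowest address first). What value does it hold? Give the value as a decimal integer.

Little-endian stores the least-significant byte at the lowest address.
Reassemble most-significant byte first: B5 FF EB EF E7 18 40 2A → 0xB5FFEBEFE718402A.
Top bit is set, so as a signed 64-bit value this is 0xB5FFEBEFE718402A − 2^64 = -5332284018176540630.

-5332284018176540630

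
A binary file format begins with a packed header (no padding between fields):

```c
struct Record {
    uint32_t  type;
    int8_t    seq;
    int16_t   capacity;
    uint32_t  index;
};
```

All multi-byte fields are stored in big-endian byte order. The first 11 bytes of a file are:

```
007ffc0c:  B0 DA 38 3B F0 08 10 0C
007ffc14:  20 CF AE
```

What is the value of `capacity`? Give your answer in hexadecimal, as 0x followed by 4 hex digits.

0x0810

`capacity` follows `type` (4 B), `seq` (1 B), so it starts at offset 4 + 1 = 5 and occupies 2 bytes.
Bytes at offsets 5..6: 08 10.
In big-endian order the high byte comes first in memory.
The bytes are already most-significant first: 0x0810.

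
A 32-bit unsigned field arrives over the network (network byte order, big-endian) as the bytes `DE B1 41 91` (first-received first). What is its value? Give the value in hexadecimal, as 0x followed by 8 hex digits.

Big-endian stores the most-significant byte at the lowest address.
The bytes are already most-significant first: 0xDEB14191.

0xDEB14191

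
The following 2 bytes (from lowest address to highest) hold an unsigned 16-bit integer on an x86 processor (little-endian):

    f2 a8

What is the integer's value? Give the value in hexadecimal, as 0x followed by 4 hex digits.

Little-endian stores the least-significant byte at the lowest address.
Reassemble most-significant byte first: A8 F2 → 0xA8F2.

0xA8F2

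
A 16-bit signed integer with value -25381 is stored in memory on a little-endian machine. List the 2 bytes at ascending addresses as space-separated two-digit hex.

DB 9C

Two's complement of -25381 in 16 bits: 25381 = 0x6325; invert → 0x9CDA; add 1 → 0x9CDB.
Split into bytes (most-significant first): 9C DB.
In little-endian order the low byte comes first in memory.
So at ascending addresses the bytes are DB 9C.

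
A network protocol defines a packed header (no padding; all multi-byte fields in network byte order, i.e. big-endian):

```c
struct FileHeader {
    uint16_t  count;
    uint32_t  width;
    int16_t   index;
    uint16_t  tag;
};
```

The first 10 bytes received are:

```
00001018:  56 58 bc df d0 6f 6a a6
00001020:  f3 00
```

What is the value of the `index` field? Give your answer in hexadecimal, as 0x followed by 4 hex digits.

`index` follows `count` (2 B), `width` (4 B), so it starts at offset 2 + 4 = 6 and occupies 2 bytes.
Bytes at offsets 6..7: 6A A6.
Big-endian stores the most-significant byte at the lowest address.
The bytes are already most-significant first: 0x6AA6.

0x6AA6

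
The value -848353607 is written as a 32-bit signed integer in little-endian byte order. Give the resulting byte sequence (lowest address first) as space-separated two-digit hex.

Two's complement of -848353607 in 32 bits: 848353607 = 0x3290D947; invert → 0xCD6F26B8; add 1 → 0xCD6F26B9.
Split into bytes (most-significant first): CD 6F 26 B9.
Little-endian: lowest address holds the least-significant byte.
So at ascending addresses the bytes are B9 26 6F CD.

B9 26 6F CD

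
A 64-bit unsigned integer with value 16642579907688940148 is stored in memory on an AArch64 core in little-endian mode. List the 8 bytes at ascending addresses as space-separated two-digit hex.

74 42 DA F7 3F 52 F6 E6

16642579907688940148 in hexadecimal, padded to 64 bits, is 0xE6F6523FF7DA4274.
Split into bytes (most-significant first): E6 F6 52 3F F7 DA 42 74.
Little-endian: lowest address holds the least-significant byte.
So at ascending addresses the bytes are 74 42 DA F7 3F 52 F6 E6.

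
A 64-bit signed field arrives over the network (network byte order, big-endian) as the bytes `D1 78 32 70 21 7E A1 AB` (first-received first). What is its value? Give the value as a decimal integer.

Big-endian: lowest address holds the most-significant byte.
The bytes are already most-significant first: 0xD1783270217EA1AB.
Top bit is set, so as a signed 64-bit value this is 0xD1783270217EA1AB − 2^64 = -3352874465397661269.

-3352874465397661269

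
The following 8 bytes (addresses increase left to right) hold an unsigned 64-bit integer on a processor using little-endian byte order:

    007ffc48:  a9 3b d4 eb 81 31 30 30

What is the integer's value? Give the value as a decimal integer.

3472329746779749289

Little-endian stores the least-significant byte at the lowest address.
Reassemble most-significant byte first: 30 30 31 81 EB D4 3B A9 → 0x30303181EBD43BA9.
0x30303181EBD43BA9 = 3472329746779749289.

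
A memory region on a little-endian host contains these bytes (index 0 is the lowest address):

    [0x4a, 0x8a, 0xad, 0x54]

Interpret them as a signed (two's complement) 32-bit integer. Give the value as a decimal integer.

In little-endian order the low byte comes first in memory.
Reassemble most-significant byte first: 54 AD 8A 4A → 0x54AD8A4A.
0x54AD8A4A = 1420659274.

1420659274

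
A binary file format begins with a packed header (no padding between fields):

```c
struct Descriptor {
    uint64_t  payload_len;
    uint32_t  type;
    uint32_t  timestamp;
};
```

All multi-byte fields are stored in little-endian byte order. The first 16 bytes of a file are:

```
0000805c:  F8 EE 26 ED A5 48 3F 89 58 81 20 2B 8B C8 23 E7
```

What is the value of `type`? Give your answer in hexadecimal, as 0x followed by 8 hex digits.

0x2B208158

`type` follows `payload_len` (8 bytes), so it starts at byte offset 8 and occupies 4 bytes.
Bytes at offsets 8..11: 58 81 20 2B.
Little-endian: lowest address holds the least-significant byte.
Reassemble most-significant byte first: 2B 20 81 58 → 0x2B208158.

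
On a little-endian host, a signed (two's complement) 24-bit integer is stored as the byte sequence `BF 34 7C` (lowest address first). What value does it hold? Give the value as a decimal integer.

Little-endian stores the least-significant byte at the lowest address.
Reassemble most-significant byte first: 7C 34 BF → 0x7C34BF.
0x7C34BF = 8139967.

8139967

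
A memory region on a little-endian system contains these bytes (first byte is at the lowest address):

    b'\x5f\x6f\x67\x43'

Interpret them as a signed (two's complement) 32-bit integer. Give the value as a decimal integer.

1130852191

In little-endian order the low byte comes first in memory.
Reassemble most-significant byte first: 43 67 6F 5F → 0x43676F5F.
0x43676F5F = 1130852191.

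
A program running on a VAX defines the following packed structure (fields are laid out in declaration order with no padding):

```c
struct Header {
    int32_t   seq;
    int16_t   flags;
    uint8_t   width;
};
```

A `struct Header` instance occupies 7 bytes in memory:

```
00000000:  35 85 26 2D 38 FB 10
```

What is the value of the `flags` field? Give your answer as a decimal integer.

-1224

`flags` follows `seq` (4 bytes), so it starts at byte offset 4 and occupies 2 bytes.
Bytes at offsets 4..5: 38 FB.
Little-endian: lowest address holds the least-significant byte.
Reassemble most-significant byte first: FB 38 → 0xFB38.
Top bit is set, so as a signed 16-bit value this is 0xFB38 − 2^16 = -1224.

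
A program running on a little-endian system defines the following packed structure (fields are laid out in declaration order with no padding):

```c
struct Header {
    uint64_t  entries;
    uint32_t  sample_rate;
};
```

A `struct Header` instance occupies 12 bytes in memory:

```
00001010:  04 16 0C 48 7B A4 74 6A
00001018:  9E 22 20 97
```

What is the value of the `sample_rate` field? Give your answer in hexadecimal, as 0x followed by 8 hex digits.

0x9720229E

`sample_rate` follows `entries` (8 bytes), so it starts at byte offset 8 and occupies 4 bytes.
Bytes at offsets 8..11: 9E 22 20 97.
In little-endian order the low byte comes first in memory.
Reassemble most-significant byte first: 97 20 22 9E → 0x9720229E.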